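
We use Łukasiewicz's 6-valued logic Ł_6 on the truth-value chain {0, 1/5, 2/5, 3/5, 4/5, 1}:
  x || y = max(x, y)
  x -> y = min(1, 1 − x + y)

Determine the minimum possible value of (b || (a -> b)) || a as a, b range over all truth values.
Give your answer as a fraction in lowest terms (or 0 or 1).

Take a = 2/5, b = 0:
a -> b = 2/5 -> 0 = 3/5
b || (a -> b) = 0 || 3/5 = 3/5
(b || (a -> b)) || a = 3/5 || 2/5 = 3/5
No assignment yields a value below 3/5, so this is the minimum.

3/5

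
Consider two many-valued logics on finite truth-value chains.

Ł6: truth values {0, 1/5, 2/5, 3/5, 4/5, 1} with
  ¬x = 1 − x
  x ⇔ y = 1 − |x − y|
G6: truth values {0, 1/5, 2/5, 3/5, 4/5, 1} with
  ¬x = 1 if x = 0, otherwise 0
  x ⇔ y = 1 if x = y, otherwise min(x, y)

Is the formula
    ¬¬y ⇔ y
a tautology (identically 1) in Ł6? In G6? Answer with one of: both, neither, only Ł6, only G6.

In Ł6: every assignment gives 1 — tautology.
In G6: at y = 1/5 the value is 1/5 — not a tautology.

only Ł6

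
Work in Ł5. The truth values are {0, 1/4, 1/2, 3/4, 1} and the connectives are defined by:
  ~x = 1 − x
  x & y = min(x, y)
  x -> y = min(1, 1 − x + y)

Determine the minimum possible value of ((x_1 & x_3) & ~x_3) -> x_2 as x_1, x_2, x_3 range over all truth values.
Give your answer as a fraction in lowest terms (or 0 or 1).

Take x_1 = 1/2, x_2 = 0, x_3 = 1/2:
x_1 & x_3 = 1/2 & 1/2 = 1/2
~x_3 = ~1/2 = 1/2
(x_1 & x_3) & ~x_3 = 1/2 & 1/2 = 1/2
((x_1 & x_3) & ~x_3) -> x_2 = 1/2 -> 0 = 1/2
No assignment yields a value below 1/2, so this is the minimum.

1/2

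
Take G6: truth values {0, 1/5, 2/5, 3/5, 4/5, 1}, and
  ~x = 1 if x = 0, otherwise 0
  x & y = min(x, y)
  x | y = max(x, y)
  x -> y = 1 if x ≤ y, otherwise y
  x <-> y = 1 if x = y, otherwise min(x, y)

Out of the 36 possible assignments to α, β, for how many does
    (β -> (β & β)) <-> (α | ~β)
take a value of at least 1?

value 1: 11 assignments (counts)
value 4/5: 5 assignments
value 3/5: 5 assignments
value 2/5: 5 assignments
value 1/5: 5 assignments
value 0: 5 assignments
So 11 of the 36 assignments meet the threshold.

11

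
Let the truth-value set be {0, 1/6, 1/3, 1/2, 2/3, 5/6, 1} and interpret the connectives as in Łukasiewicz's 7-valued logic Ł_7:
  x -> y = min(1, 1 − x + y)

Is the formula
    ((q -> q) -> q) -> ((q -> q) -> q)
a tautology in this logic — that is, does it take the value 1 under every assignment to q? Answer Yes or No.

Yes

q = 0 ↦ 1
q = 1/6 ↦ 1
q = 1/3 ↦ 1
q = 1/2 ↦ 1
q = 2/3 ↦ 1
q = 5/6 ↦ 1
q = 1 ↦ 1
Every assignment gives a value ≥ 1.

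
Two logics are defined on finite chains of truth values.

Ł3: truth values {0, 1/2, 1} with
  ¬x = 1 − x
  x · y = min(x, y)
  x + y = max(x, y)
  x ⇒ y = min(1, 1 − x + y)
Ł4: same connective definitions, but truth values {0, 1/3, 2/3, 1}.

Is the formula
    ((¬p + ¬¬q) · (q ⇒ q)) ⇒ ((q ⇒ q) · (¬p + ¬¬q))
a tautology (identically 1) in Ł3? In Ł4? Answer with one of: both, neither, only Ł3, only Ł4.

In Ł3: every assignment gives 1 — tautology.
In Ł4: every assignment gives 1 — tautology.

both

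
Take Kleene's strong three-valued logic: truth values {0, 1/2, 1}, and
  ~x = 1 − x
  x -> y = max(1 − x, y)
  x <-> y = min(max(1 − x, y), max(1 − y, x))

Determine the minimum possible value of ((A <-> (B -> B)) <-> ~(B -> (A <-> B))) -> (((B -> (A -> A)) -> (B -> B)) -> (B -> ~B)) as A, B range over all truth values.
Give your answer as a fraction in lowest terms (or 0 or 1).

1/2

Take A = 0, B = 1/2:
B -> B = 1/2 -> 1/2 = 1/2
A <-> (B -> B) = 0 <-> 1/2 = 1/2
A <-> B = 0 <-> 1/2 = 1/2
B -> (A <-> B) = 1/2 -> 1/2 = 1/2
~(B -> (A <-> B)) = ~1/2 = 1/2
(A <-> (B -> B)) <-> ~(B -> (A <-> B)) = 1/2 <-> 1/2 = 1/2
A -> A = 0 -> 0 = 1
B -> (A -> A) = 1/2 -> 1 = 1
B -> B = 1/2 -> 1/2 = 1/2
(B -> (A -> A)) -> (B -> B) = 1 -> 1/2 = 1/2
~B = ~1/2 = 1/2
B -> ~B = 1/2 -> 1/2 = 1/2
((B -> (A -> A)) -> (B -> B)) -> (B -> ~B) = 1/2 -> 1/2 = 1/2
((A <-> (B -> B)) <-> ~(B -> (A <-> B))) -> (((B -> (A -> A)) -> (B -> B)) -> (B -> ~B)) = 1/2 -> 1/2 = 1/2
No assignment yields a value below 1/2, so this is the minimum.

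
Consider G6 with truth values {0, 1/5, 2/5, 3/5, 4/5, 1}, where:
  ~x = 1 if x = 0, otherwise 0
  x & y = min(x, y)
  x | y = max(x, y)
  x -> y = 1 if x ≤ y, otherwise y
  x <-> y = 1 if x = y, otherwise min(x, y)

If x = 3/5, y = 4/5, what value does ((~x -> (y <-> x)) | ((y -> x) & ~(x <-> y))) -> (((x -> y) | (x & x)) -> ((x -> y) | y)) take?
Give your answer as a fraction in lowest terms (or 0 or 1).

~x = ~3/5 = 0
y <-> x = 4/5 <-> 3/5 = 3/5
~x -> (y <-> x) = 0 -> 3/5 = 1
y -> x = 4/5 -> 3/5 = 3/5
x <-> y = 3/5 <-> 4/5 = 3/5
~(x <-> y) = ~3/5 = 0
(y -> x) & ~(x <-> y) = 3/5 & 0 = 0
(~x -> (y <-> x)) | ((y -> x) & ~(x <-> y)) = 1 | 0 = 1
x -> y = 3/5 -> 4/5 = 1
x & x = 3/5 & 3/5 = 3/5
(x -> y) | (x & x) = 1 | 3/5 = 1
x -> y = 3/5 -> 4/5 = 1
(x -> y) | y = 1 | 4/5 = 1
((x -> y) | (x & x)) -> ((x -> y) | y) = 1 -> 1 = 1
((~x -> (y <-> x)) | ((y -> x) & ~(x <-> y))) -> (((x -> y) | (x & x)) -> ((x -> y) | y)) = 1 -> 1 = 1

1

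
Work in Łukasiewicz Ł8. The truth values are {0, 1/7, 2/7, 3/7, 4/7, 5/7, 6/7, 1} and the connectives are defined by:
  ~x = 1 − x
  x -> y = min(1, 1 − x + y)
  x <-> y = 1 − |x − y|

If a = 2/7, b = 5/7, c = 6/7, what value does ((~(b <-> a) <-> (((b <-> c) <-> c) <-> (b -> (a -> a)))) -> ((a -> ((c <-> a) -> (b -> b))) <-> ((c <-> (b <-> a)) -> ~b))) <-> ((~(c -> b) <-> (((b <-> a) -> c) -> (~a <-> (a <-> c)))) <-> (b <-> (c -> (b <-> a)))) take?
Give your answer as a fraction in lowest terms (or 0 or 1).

b <-> a = 5/7 <-> 2/7 = 4/7
~(b <-> a) = ~4/7 = 3/7
b <-> c = 5/7 <-> 6/7 = 6/7
(b <-> c) <-> c = 6/7 <-> 6/7 = 1
a -> a = 2/7 -> 2/7 = 1
b -> (a -> a) = 5/7 -> 1 = 1
((b <-> c) <-> c) <-> (b -> (a -> a)) = 1 <-> 1 = 1
~(b <-> a) <-> (((b <-> c) <-> c) <-> (b -> (a -> a))) = 3/7 <-> 1 = 3/7
c <-> a = 6/7 <-> 2/7 = 3/7
b -> b = 5/7 -> 5/7 = 1
(c <-> a) -> (b -> b) = 3/7 -> 1 = 1
a -> ((c <-> a) -> (b -> b)) = 2/7 -> 1 = 1
b <-> a = 5/7 <-> 2/7 = 4/7
c <-> (b <-> a) = 6/7 <-> 4/7 = 5/7
~b = ~5/7 = 2/7
(c <-> (b <-> a)) -> ~b = 5/7 -> 2/7 = 4/7
(a -> ((c <-> a) -> (b -> b))) <-> ((c <-> (b <-> a)) -> ~b) = 1 <-> 4/7 = 4/7
(~(b <-> a) <-> (((b <-> c) <-> c) <-> (b -> (a -> a)))) -> ((a -> ((c <-> a) -> (b -> b))) <-> ((c <-> (b <-> a)) -> ~b)) = 3/7 -> 4/7 = 1
c -> b = 6/7 -> 5/7 = 6/7
~(c -> b) = ~6/7 = 1/7
b <-> a = 5/7 <-> 2/7 = 4/7
(b <-> a) -> c = 4/7 -> 6/7 = 1
~a = ~2/7 = 5/7
a <-> c = 2/7 <-> 6/7 = 3/7
~a <-> (a <-> c) = 5/7 <-> 3/7 = 5/7
((b <-> a) -> c) -> (~a <-> (a <-> c)) = 1 -> 5/7 = 5/7
~(c -> b) <-> (((b <-> a) -> c) -> (~a <-> (a <-> c))) = 1/7 <-> 5/7 = 3/7
b <-> a = 5/7 <-> 2/7 = 4/7
c -> (b <-> a) = 6/7 -> 4/7 = 5/7
b <-> (c -> (b <-> a)) = 5/7 <-> 5/7 = 1
(~(c -> b) <-> (((b <-> a) -> c) -> (~a <-> (a <-> c)))) <-> (b <-> (c -> (b <-> a))) = 3/7 <-> 1 = 3/7
((~(b <-> a) <-> (((b <-> c) <-> c) <-> (b -> (a -> a)))) -> ((a -> ((c <-> a) -> (b -> b))) <-> ((c <-> (b <-> a)) -> ~b))) <-> ((~(c -> b) <-> (((b <-> a) -> c) -> (~a <-> (a <-> c)))) <-> (b <-> (c -> (b <-> a)))) = 1 <-> 3/7 = 3/7

3/7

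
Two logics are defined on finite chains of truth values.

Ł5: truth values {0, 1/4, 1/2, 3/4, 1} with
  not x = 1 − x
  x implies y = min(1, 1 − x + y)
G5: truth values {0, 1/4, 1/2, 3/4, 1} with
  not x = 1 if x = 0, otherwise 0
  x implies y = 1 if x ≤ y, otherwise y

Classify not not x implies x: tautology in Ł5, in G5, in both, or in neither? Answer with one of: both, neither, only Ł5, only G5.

only Ł5

In Ł5: every assignment gives 1 — tautology.
In G5: at x = 1/4 the value is 1/4 — not a tautology.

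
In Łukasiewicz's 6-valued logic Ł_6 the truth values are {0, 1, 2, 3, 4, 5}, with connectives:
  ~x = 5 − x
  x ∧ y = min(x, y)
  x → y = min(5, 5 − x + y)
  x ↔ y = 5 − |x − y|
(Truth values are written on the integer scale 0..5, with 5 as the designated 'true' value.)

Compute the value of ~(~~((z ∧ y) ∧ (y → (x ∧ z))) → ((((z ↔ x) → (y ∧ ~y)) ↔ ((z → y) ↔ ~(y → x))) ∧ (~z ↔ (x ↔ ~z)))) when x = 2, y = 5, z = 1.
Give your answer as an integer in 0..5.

0

z ∧ y = 1 ∧ 5 = 1
x ∧ z = 2 ∧ 1 = 1
y → (x ∧ z) = 5 → 1 = 1
(z ∧ y) ∧ (y → (x ∧ z)) = 1 ∧ 1 = 1
~((z ∧ y) ∧ (y → (x ∧ z))) = ~1 = 4
~~((z ∧ y) ∧ (y → (x ∧ z))) = ~4 = 1
z ↔ x = 1 ↔ 2 = 4
~y = ~5 = 0
y ∧ ~y = 5 ∧ 0 = 0
(z ↔ x) → (y ∧ ~y) = 4 → 0 = 1
z → y = 1 → 5 = 5
y → x = 5 → 2 = 2
~(y → x) = ~2 = 3
(z → y) ↔ ~(y → x) = 5 ↔ 3 = 3
((z ↔ x) → (y ∧ ~y)) ↔ ((z → y) ↔ ~(y → x)) = 1 ↔ 3 = 3
~z = ~1 = 4
~z = ~1 = 4
x ↔ ~z = 2 ↔ 4 = 3
~z ↔ (x ↔ ~z) = 4 ↔ 3 = 4
(((z ↔ x) → (y ∧ ~y)) ↔ ((z → y) ↔ ~(y → x))) ∧ (~z ↔ (x ↔ ~z)) = 3 ∧ 4 = 3
~~((z ∧ y) ∧ (y → (x ∧ z))) → ((((z ↔ x) → (y ∧ ~y)) ↔ ((z → y) ↔ ~(y → x))) ∧ (~z ↔ (x ↔ ~z))) = 1 → 3 = 5
~(~~((z ∧ y) ∧ (y → (x ∧ z))) → ((((z ↔ x) → (y ∧ ~y)) ↔ ((z → y) ↔ ~(y → x))) ∧ (~z ↔ (x ↔ ~z)))) = ~5 = 0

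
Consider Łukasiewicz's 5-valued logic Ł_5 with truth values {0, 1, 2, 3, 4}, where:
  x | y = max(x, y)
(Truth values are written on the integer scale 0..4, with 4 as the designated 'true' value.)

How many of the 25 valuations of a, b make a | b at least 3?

16

value 4: 9 assignments (counts)
value 3: 7 assignments (counts)
value 2: 5 assignments
value 1: 3 assignments
value 0: 1 assignment
So 16 of the 25 assignments meet the threshold.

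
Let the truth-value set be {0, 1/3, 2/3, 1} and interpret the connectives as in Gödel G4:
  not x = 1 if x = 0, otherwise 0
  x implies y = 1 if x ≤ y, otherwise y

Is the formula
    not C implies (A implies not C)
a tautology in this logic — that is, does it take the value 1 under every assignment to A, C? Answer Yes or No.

A = 0, C = 0 ↦ 1
A = 0, C = 1/3 ↦ 1
A = 0, C = 2/3 ↦ 1
A = 0, C = 1 ↦ 1
A = 1/3, C = 0 ↦ 1
A = 1/3, C = 1/3 ↦ 1
A = 1/3, C = 2/3 ↦ 1
A = 1/3, C = 1 ↦ 1
A = 2/3, C = 0 ↦ 1
A = 2/3, C = 1/3 ↦ 1
A = 2/3, C = 2/3 ↦ 1
A = 2/3, C = 1 ↦ 1
A = 1, C = 0 ↦ 1
A = 1, C = 1/3 ↦ 1
A = 1, C = 2/3 ↦ 1
A = 1, C = 1 ↦ 1
Every assignment gives a value ≥ 1.

Yes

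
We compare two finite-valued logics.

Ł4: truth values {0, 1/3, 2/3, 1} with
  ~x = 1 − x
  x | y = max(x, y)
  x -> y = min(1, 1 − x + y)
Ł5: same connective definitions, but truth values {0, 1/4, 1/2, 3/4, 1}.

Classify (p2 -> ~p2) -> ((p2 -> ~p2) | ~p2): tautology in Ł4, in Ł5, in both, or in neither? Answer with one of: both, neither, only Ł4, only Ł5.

In Ł4: every assignment gives 1 — tautology.
In Ł5: every assignment gives 1 — tautology.

both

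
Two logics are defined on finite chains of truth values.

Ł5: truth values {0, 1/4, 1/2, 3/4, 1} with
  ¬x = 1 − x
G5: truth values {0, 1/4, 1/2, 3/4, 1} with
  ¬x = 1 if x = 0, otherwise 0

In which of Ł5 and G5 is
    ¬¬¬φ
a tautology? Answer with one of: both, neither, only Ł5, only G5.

neither

In Ł5: at φ = 1/4 the value is 3/4 — not a tautology.
In G5: at φ = 1/4 the value is 0 — not a tautology.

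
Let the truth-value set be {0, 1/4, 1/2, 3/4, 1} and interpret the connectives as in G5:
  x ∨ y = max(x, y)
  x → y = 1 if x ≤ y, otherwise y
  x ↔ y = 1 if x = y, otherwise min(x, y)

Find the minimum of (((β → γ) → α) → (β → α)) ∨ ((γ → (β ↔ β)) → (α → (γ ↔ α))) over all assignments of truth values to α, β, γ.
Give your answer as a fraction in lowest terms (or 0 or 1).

Take α = 1/4, β = 1/2, γ = 0:
β → γ = 1/2 → 0 = 0
(β → γ) → α = 0 → 1/4 = 1
β → α = 1/2 → 1/4 = 1/4
((β → γ) → α) → (β → α) = 1 → 1/4 = 1/4
β ↔ β = 1/2 ↔ 1/2 = 1
γ → (β ↔ β) = 0 → 1 = 1
γ ↔ α = 0 ↔ 1/4 = 0
α → (γ ↔ α) = 1/4 → 0 = 0
(γ → (β ↔ β)) → (α → (γ ↔ α)) = 1 → 0 = 0
(((β → γ) → α) → (β → α)) ∨ ((γ → (β ↔ β)) → (α → (γ ↔ α))) = 1/4 ∨ 0 = 1/4
No assignment yields a value below 1/4, so this is the minimum.

1/4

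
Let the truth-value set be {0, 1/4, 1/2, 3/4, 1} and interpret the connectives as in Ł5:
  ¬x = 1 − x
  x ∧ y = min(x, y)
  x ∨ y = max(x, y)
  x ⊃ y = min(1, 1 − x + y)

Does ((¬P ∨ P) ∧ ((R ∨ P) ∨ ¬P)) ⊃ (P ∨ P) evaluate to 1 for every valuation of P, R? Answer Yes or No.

No

Counterexample: take P = 0, R = 0.
¬P = ¬0 = 1
¬P ∨ P = 1 ∨ 0 = 1
R ∨ P = 0 ∨ 0 = 0
¬P = ¬0 = 1
(R ∨ P) ∨ ¬P = 0 ∨ 1 = 1
(¬P ∨ P) ∧ ((R ∨ P) ∨ ¬P) = 1 ∧ 1 = 1
P ∨ P = 0 ∨ 0 = 0
((¬P ∨ P) ∧ ((R ∨ P) ∨ ¬P)) ⊃ (P ∨ P) = 1 ⊃ 0 = 0
This gives 0 ≠ 1.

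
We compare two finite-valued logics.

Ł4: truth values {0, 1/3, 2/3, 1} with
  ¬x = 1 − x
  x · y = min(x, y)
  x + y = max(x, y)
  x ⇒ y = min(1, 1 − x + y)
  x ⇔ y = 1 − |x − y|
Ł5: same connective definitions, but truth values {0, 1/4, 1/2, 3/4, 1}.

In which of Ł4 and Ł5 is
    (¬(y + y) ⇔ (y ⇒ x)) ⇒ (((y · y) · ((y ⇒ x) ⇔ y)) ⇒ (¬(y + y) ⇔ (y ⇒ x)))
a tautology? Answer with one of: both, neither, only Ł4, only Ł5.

In Ł4: every assignment gives 1 — tautology.
In Ł5: every assignment gives 1 — tautology.

both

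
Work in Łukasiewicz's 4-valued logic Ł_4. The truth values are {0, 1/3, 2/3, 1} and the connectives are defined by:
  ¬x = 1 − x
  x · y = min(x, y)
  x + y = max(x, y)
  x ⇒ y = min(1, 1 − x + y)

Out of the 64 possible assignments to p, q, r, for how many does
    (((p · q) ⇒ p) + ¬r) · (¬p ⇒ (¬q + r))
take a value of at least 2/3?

value 1: 50 assignments (counts)
value 2/3: 9 assignments (counts)
value 1/3: 4 assignments
value 0: 1 assignment
So 59 of the 64 assignments meet the threshold.

59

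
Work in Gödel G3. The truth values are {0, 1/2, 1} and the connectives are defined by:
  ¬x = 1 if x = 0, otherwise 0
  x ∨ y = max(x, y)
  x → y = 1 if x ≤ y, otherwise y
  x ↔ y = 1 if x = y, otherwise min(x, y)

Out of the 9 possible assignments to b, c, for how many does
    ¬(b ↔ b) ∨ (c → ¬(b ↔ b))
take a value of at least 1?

b = 0, c = 0 ↦ 1  ≥
b = 0, c = 1/2 ↦ 0  <
b = 0, c = 1 ↦ 0  <
b = 1/2, c = 0 ↦ 1  ≥
b = 1/2, c = 1/2 ↦ 0  <
b = 1/2, c = 1 ↦ 0  <
b = 1, c = 0 ↦ 1  ≥
b = 1, c = 1/2 ↦ 0  <
b = 1, c = 1 ↦ 0  <
So 3 of the 9 assignments meet the threshold.

3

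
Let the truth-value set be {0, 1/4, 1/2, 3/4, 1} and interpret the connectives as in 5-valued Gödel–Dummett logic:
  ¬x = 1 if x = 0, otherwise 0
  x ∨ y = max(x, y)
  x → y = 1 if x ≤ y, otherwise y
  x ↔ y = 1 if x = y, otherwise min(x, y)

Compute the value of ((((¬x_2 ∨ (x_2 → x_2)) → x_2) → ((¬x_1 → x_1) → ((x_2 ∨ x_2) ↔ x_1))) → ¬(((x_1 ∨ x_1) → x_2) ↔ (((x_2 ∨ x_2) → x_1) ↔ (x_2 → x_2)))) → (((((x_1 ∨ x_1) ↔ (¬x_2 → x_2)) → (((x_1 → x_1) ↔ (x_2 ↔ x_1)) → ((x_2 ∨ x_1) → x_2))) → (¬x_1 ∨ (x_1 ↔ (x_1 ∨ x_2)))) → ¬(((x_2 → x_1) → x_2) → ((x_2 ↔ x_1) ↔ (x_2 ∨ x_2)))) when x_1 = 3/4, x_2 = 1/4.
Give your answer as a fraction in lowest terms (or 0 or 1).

¬x_2 = ¬1/4 = 0
x_2 → x_2 = 1/4 → 1/4 = 1
¬x_2 ∨ (x_2 → x_2) = 0 ∨ 1 = 1
(¬x_2 ∨ (x_2 → x_2)) → x_2 = 1 → 1/4 = 1/4
¬x_1 = ¬3/4 = 0
¬x_1 → x_1 = 0 → 3/4 = 1
x_2 ∨ x_2 = 1/4 ∨ 1/4 = 1/4
(x_2 ∨ x_2) ↔ x_1 = 1/4 ↔ 3/4 = 1/4
(¬x_1 → x_1) → ((x_2 ∨ x_2) ↔ x_1) = 1 → 1/4 = 1/4
((¬x_2 ∨ (x_2 → x_2)) → x_2) → ((¬x_1 → x_1) → ((x_2 ∨ x_2) ↔ x_1)) = 1/4 → 1/4 = 1
x_1 ∨ x_1 = 3/4 ∨ 3/4 = 3/4
(x_1 ∨ x_1) → x_2 = 3/4 → 1/4 = 1/4
x_2 ∨ x_2 = 1/4 ∨ 1/4 = 1/4
(x_2 ∨ x_2) → x_1 = 1/4 → 3/4 = 1
x_2 → x_2 = 1/4 → 1/4 = 1
((x_2 ∨ x_2) → x_1) ↔ (x_2 → x_2) = 1 ↔ 1 = 1
((x_1 ∨ x_1) → x_2) ↔ (((x_2 ∨ x_2) → x_1) ↔ (x_2 → x_2)) = 1/4 ↔ 1 = 1/4
¬(((x_1 ∨ x_1) → x_2) ↔ (((x_2 ∨ x_2) → x_1) ↔ (x_2 → x_2))) = ¬1/4 = 0
(((¬x_2 ∨ (x_2 → x_2)) → x_2) → ((¬x_1 → x_1) → ((x_2 ∨ x_2) ↔ x_1))) → ¬(((x_1 ∨ x_1) → x_2) ↔ (((x_2 ∨ x_2) → x_1) ↔ (x_2 → x_2))) = 1 → 0 = 0
x_1 ∨ x_1 = 3/4 ∨ 3/4 = 3/4
¬x_2 = ¬1/4 = 0
¬x_2 → x_2 = 0 → 1/4 = 1
(x_1 ∨ x_1) ↔ (¬x_2 → x_2) = 3/4 ↔ 1 = 3/4
x_1 → x_1 = 3/4 → 3/4 = 1
x_2 ↔ x_1 = 1/4 ↔ 3/4 = 1/4
(x_1 → x_1) ↔ (x_2 ↔ x_1) = 1 ↔ 1/4 = 1/4
x_2 ∨ x_1 = 1/4 ∨ 3/4 = 3/4
(x_2 ∨ x_1) → x_2 = 3/4 → 1/4 = 1/4
((x_1 → x_1) ↔ (x_2 ↔ x_1)) → ((x_2 ∨ x_1) → x_2) = 1/4 → 1/4 = 1
((x_1 ∨ x_1) ↔ (¬x_2 → x_2)) → (((x_1 → x_1) ↔ (x_2 ↔ x_1)) → ((x_2 ∨ x_1) → x_2)) = 3/4 → 1 = 1
¬x_1 = ¬3/4 = 0
x_1 ∨ x_2 = 3/4 ∨ 1/4 = 3/4
x_1 ↔ (x_1 ∨ x_2) = 3/4 ↔ 3/4 = 1
¬x_1 ∨ (x_1 ↔ (x_1 ∨ x_2)) = 0 ∨ 1 = 1
(((x_1 ∨ x_1) ↔ (¬x_2 → x_2)) → (((x_1 → x_1) ↔ (x_2 ↔ x_1)) → ((x_2 ∨ x_1) → x_2))) → (¬x_1 ∨ (x_1 ↔ (x_1 ∨ x_2))) = 1 → 1 = 1
x_2 → x_1 = 1/4 → 3/4 = 1
(x_2 → x_1) → x_2 = 1 → 1/4 = 1/4
x_2 ↔ x_1 = 1/4 ↔ 3/4 = 1/4
x_2 ∨ x_2 = 1/4 ∨ 1/4 = 1/4
(x_2 ↔ x_1) ↔ (x_2 ∨ x_2) = 1/4 ↔ 1/4 = 1
((x_2 → x_1) → x_2) → ((x_2 ↔ x_1) ↔ (x_2 ∨ x_2)) = 1/4 → 1 = 1
¬(((x_2 → x_1) → x_2) → ((x_2 ↔ x_1) ↔ (x_2 ∨ x_2))) = ¬1 = 0
((((x_1 ∨ x_1) ↔ (¬x_2 → x_2)) → (((x_1 → x_1) ↔ (x_2 ↔ x_1)) → ((x_2 ∨ x_1) → x_2))) → (¬x_1 ∨ (x_1 ↔ (x_1 ∨ x_2)))) → ¬(((x_2 → x_1) → x_2) → ((x_2 ↔ x_1) ↔ (x_2 ∨ x_2))) = 1 → 0 = 0
((((¬x_2 ∨ (x_2 → x_2)) → x_2) → ((¬x_1 → x_1) → ((x_2 ∨ x_2) ↔ x_1))) → ¬(((x_1 ∨ x_1) → x_2) ↔ (((x_2 ∨ x_2) → x_1) ↔ (x_2 → x_2)))) → (((((x_1 ∨ x_1) ↔ (¬x_2 → x_2)) → (((x_1 → x_1) ↔ (x_2 ↔ x_1)) → ((x_2 ∨ x_1) → x_2))) → (¬x_1 ∨ (x_1 ↔ (x_1 ∨ x_2)))) → ¬(((x_2 → x_1) → x_2) → ((x_2 ↔ x_1) ↔ (x_2 ∨ x_2)))) = 0 → 0 = 1

1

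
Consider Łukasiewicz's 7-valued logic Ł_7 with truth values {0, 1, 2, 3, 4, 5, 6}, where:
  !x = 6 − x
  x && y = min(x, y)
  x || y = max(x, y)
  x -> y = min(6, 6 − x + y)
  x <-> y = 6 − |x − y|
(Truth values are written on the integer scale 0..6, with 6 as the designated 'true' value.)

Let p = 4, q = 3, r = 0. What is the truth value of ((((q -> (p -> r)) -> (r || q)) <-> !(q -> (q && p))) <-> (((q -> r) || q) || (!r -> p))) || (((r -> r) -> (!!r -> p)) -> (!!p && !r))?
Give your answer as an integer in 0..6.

4

p -> r = 4 -> 0 = 2
q -> (p -> r) = 3 -> 2 = 5
r || q = 0 || 3 = 3
(q -> (p -> r)) -> (r || q) = 5 -> 3 = 4
q && p = 3 && 4 = 3
q -> (q && p) = 3 -> 3 = 6
!(q -> (q && p)) = !6 = 0
((q -> (p -> r)) -> (r || q)) <-> !(q -> (q && p)) = 4 <-> 0 = 2
q -> r = 3 -> 0 = 3
(q -> r) || q = 3 || 3 = 3
!r = !0 = 6
!r -> p = 6 -> 4 = 4
((q -> r) || q) || (!r -> p) = 3 || 4 = 4
(((q -> (p -> r)) -> (r || q)) <-> !(q -> (q && p))) <-> (((q -> r) || q) || (!r -> p)) = 2 <-> 4 = 4
r -> r = 0 -> 0 = 6
!r = !0 = 6
!!r = !6 = 0
!!r -> p = 0 -> 4 = 6
(r -> r) -> (!!r -> p) = 6 -> 6 = 6
!p = !4 = 2
!!p = !2 = 4
!r = !0 = 6
!!p && !r = 4 && 6 = 4
((r -> r) -> (!!r -> p)) -> (!!p && !r) = 6 -> 4 = 4
((((q -> (p -> r)) -> (r || q)) <-> !(q -> (q && p))) <-> (((q -> r) || q) || (!r -> p))) || (((r -> r) -> (!!r -> p)) -> (!!p && !r)) = 4 || 4 = 4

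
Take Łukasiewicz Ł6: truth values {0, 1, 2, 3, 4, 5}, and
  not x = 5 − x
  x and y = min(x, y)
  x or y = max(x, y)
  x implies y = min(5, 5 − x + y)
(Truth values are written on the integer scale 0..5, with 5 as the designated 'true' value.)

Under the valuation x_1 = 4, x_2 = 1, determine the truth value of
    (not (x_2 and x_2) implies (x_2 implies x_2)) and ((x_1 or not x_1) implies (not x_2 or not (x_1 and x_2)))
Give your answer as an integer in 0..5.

x_2 and x_2 = 1 and 1 = 1
not (x_2 and x_2) = not 1 = 4
x_2 implies x_2 = 1 implies 1 = 5
not (x_2 and x_2) implies (x_2 implies x_2) = 4 implies 5 = 5
not x_1 = not 4 = 1
x_1 or not x_1 = 4 or 1 = 4
not x_2 = not 1 = 4
x_1 and x_2 = 4 and 1 = 1
not (x_1 and x_2) = not 1 = 4
not x_2 or not (x_1 and x_2) = 4 or 4 = 4
(x_1 or not x_1) implies (not x_2 or not (x_1 and x_2)) = 4 implies 4 = 5
(not (x_2 and x_2) implies (x_2 implies x_2)) and ((x_1 or not x_1) implies (not x_2 or not (x_1 and x_2))) = 5 and 5 = 5

5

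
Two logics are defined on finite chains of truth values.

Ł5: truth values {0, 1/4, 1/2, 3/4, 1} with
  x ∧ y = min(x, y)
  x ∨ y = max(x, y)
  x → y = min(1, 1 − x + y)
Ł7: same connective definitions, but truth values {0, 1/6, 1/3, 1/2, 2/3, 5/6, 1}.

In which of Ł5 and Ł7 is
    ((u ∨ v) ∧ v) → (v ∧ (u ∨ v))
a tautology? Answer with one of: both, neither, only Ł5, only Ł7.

both

In Ł5: every assignment gives 1 — tautology.
In Ł7: every assignment gives 1 — tautology.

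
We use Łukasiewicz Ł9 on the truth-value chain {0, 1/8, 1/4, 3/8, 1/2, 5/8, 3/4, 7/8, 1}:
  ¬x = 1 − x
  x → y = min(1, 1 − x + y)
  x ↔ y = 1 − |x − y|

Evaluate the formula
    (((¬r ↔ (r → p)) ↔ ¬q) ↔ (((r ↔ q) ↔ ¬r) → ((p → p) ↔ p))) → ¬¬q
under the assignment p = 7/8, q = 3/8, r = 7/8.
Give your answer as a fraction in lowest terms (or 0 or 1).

¬r = ¬7/8 = 1/8
r → p = 7/8 → 7/8 = 1
¬r ↔ (r → p) = 1/8 ↔ 1 = 1/8
¬q = ¬3/8 = 5/8
(¬r ↔ (r → p)) ↔ ¬q = 1/8 ↔ 5/8 = 1/2
r ↔ q = 7/8 ↔ 3/8 = 1/2
¬r = ¬7/8 = 1/8
(r ↔ q) ↔ ¬r = 1/2 ↔ 1/8 = 5/8
p → p = 7/8 → 7/8 = 1
(p → p) ↔ p = 1 ↔ 7/8 = 7/8
((r ↔ q) ↔ ¬r) → ((p → p) ↔ p) = 5/8 → 7/8 = 1
((¬r ↔ (r → p)) ↔ ¬q) ↔ (((r ↔ q) ↔ ¬r) → ((p → p) ↔ p)) = 1/2 ↔ 1 = 1/2
¬q = ¬3/8 = 5/8
¬¬q = ¬5/8 = 3/8
(((¬r ↔ (r → p)) ↔ ¬q) ↔ (((r ↔ q) ↔ ¬r) → ((p → p) ↔ p))) → ¬¬q = 1/2 → 3/8 = 7/8

7/8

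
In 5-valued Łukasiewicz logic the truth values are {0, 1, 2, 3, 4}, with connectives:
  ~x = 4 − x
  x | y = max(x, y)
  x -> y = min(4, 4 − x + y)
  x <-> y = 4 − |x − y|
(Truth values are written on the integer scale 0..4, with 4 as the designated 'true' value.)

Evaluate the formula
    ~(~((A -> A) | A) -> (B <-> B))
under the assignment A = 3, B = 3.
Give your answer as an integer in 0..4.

A -> A = 3 -> 3 = 4
(A -> A) | A = 4 | 3 = 4
~((A -> A) | A) = ~4 = 0
B <-> B = 3 <-> 3 = 4
~((A -> A) | A) -> (B <-> B) = 0 -> 4 = 4
~(~((A -> A) | A) -> (B <-> B)) = ~4 = 0

0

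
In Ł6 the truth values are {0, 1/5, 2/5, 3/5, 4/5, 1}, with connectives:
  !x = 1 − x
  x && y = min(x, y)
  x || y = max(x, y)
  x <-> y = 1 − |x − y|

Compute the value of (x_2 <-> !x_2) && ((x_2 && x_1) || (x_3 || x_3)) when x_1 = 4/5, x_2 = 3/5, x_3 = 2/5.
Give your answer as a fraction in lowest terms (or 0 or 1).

!x_2 = !3/5 = 2/5
x_2 <-> !x_2 = 3/5 <-> 2/5 = 4/5
x_2 && x_1 = 3/5 && 4/5 = 3/5
x_3 || x_3 = 2/5 || 2/5 = 2/5
(x_2 && x_1) || (x_3 || x_3) = 3/5 || 2/5 = 3/5
(x_2 <-> !x_2) && ((x_2 && x_1) || (x_3 || x_3)) = 4/5 && 3/5 = 3/5

3/5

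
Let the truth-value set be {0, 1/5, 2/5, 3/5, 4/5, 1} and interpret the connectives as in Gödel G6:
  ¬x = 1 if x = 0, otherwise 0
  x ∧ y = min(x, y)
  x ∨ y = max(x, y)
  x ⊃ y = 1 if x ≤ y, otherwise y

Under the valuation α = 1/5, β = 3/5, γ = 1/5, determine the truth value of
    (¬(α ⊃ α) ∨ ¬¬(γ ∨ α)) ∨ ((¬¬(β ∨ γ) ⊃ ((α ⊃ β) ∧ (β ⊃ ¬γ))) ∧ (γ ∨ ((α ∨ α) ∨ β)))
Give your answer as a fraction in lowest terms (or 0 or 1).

α ⊃ α = 1/5 ⊃ 1/5 = 1
¬(α ⊃ α) = ¬1 = 0
γ ∨ α = 1/5 ∨ 1/5 = 1/5
¬(γ ∨ α) = ¬1/5 = 0
¬¬(γ ∨ α) = ¬0 = 1
¬(α ⊃ α) ∨ ¬¬(γ ∨ α) = 0 ∨ 1 = 1
β ∨ γ = 3/5 ∨ 1/5 = 3/5
¬(β ∨ γ) = ¬3/5 = 0
¬¬(β ∨ γ) = ¬0 = 1
α ⊃ β = 1/5 ⊃ 3/5 = 1
¬γ = ¬1/5 = 0
β ⊃ ¬γ = 3/5 ⊃ 0 = 0
(α ⊃ β) ∧ (β ⊃ ¬γ) = 1 ∧ 0 = 0
¬¬(β ∨ γ) ⊃ ((α ⊃ β) ∧ (β ⊃ ¬γ)) = 1 ⊃ 0 = 0
α ∨ α = 1/5 ∨ 1/5 = 1/5
(α ∨ α) ∨ β = 1/5 ∨ 3/5 = 3/5
γ ∨ ((α ∨ α) ∨ β) = 1/5 ∨ 3/5 = 3/5
(¬¬(β ∨ γ) ⊃ ((α ⊃ β) ∧ (β ⊃ ¬γ))) ∧ (γ ∨ ((α ∨ α) ∨ β)) = 0 ∧ 3/5 = 0
(¬(α ⊃ α) ∨ ¬¬(γ ∨ α)) ∨ ((¬¬(β ∨ γ) ⊃ ((α ⊃ β) ∧ (β ⊃ ¬γ))) ∧ (γ ∨ ((α ∨ α) ∨ β))) = 1 ∨ 0 = 1

1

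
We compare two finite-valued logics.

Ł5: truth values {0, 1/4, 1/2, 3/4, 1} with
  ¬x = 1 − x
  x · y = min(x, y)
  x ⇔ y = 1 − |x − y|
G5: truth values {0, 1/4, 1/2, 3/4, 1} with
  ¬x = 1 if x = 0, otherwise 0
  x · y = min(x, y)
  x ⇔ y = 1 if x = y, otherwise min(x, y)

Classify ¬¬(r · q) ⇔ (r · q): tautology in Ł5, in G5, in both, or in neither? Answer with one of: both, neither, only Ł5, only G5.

In Ł5: every assignment gives 1 — tautology.
In G5: at q = 1/4, r = 1/4 the value is 1/4 — not a tautology.

only Ł5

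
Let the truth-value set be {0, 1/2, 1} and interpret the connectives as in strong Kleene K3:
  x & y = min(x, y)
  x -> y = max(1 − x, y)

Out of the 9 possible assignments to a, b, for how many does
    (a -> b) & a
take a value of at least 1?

a = 0, b = 0 ↦ 0  <
a = 0, b = 1/2 ↦ 0  <
a = 0, b = 1 ↦ 0  <
a = 1/2, b = 0 ↦ 1/2  <
a = 1/2, b = 1/2 ↦ 1/2  <
a = 1/2, b = 1 ↦ 1/2  <
a = 1, b = 0 ↦ 0  <
a = 1, b = 1/2 ↦ 1/2  <
a = 1, b = 1 ↦ 1  ≥
So 1 of the 9 assignments meets the threshold.

1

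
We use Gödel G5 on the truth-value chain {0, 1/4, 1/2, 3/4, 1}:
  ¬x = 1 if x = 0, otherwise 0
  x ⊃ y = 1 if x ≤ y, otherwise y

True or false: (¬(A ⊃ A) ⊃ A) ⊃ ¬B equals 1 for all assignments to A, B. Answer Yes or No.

Counterexample: take A = 0, B = 1/4.
A ⊃ A = 0 ⊃ 0 = 1
¬(A ⊃ A) = ¬1 = 0
¬(A ⊃ A) ⊃ A = 0 ⊃ 0 = 1
¬B = ¬1/4 = 0
(¬(A ⊃ A) ⊃ A) ⊃ ¬B = 1 ⊃ 0 = 0
This gives 0 ≠ 1.

No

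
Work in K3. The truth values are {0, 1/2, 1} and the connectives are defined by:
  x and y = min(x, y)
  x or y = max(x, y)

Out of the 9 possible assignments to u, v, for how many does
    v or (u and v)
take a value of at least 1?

u = 0, v = 0 ↦ 0  <
u = 0, v = 1/2 ↦ 1/2  <
u = 0, v = 1 ↦ 1  ≥
u = 1/2, v = 0 ↦ 0  <
u = 1/2, v = 1/2 ↦ 1/2  <
u = 1/2, v = 1 ↦ 1  ≥
u = 1, v = 0 ↦ 0  <
u = 1, v = 1/2 ↦ 1/2  <
u = 1, v = 1 ↦ 1  ≥
So 3 of the 9 assignments meet the threshold.

3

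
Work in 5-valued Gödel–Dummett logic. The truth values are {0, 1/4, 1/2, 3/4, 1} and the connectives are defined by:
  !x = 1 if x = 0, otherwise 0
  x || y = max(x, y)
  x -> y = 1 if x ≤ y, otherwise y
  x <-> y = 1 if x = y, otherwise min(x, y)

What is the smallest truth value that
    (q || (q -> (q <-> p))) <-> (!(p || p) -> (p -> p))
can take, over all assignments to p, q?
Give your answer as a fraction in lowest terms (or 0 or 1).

1/4

Take p = 0, q = 1/4:
q <-> p = 1/4 <-> 0 = 0
q -> (q <-> p) = 1/4 -> 0 = 0
q || (q -> (q <-> p)) = 1/4 || 0 = 1/4
p || p = 0 || 0 = 0
!(p || p) = !0 = 1
p -> p = 0 -> 0 = 1
!(p || p) -> (p -> p) = 1 -> 1 = 1
(q || (q -> (q <-> p))) <-> (!(p || p) -> (p -> p)) = 1/4 <-> 1 = 1/4
No assignment yields a value below 1/4, so this is the minimum.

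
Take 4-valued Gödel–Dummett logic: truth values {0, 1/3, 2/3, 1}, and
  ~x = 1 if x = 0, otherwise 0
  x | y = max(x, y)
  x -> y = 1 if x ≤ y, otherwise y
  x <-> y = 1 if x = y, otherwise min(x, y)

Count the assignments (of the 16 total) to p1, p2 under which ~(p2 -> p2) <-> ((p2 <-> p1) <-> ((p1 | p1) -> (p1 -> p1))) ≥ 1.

p1 = 0, p2 = 0 ↦ 0  <
p1 = 0, p2 = 1/3 ↦ 1  ≥
p1 = 0, p2 = 2/3 ↦ 1  ≥
p1 = 0, p2 = 1 ↦ 1  ≥
p1 = 1/3, p2 = 0 ↦ 1  ≥
p1 = 1/3, p2 = 1/3 ↦ 0  <
p1 = 1/3, p2 = 2/3 ↦ 0  <
p1 = 1/3, p2 = 1 ↦ 0  <
p1 = 2/3, p2 = 0 ↦ 1  ≥
p1 = 2/3, p2 = 1/3 ↦ 0  <
p1 = 2/3, p2 = 2/3 ↦ 0  <
p1 = 2/3, p2 = 1 ↦ 0  <
p1 = 1, p2 = 0 ↦ 1  ≥
p1 = 1, p2 = 1/3 ↦ 0  <
p1 = 1, p2 = 2/3 ↦ 0  <
p1 = 1, p2 = 1 ↦ 0  <
So 6 of the 16 assignments meet the threshold.

6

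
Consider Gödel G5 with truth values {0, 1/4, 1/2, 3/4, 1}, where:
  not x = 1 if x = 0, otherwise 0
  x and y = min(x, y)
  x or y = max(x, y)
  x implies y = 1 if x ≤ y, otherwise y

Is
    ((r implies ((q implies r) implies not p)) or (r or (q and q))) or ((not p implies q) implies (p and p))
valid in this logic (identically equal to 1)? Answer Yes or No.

No

Counterexample: take p = 1/4, q = 0, r = 1/4.
q implies r = 0 implies 1/4 = 1
not p = not 1/4 = 0
(q implies r) implies not p = 1 implies 0 = 0
r implies ((q implies r) implies not p) = 1/4 implies 0 = 0
q and q = 0 and 0 = 0
r or (q and q) = 1/4 or 0 = 1/4
(r implies ((q implies r) implies not p)) or (r or (q and q)) = 0 or 1/4 = 1/4
not p = not 1/4 = 0
not p implies q = 0 implies 0 = 1
p and p = 1/4 and 1/4 = 1/4
(not p implies q) implies (p and p) = 1 implies 1/4 = 1/4
((r implies ((q implies r) implies not p)) or (r or (q and q))) or ((not p implies q) implies (p and p)) = 1/4 or 1/4 = 1/4
This gives 1/4 ≠ 1.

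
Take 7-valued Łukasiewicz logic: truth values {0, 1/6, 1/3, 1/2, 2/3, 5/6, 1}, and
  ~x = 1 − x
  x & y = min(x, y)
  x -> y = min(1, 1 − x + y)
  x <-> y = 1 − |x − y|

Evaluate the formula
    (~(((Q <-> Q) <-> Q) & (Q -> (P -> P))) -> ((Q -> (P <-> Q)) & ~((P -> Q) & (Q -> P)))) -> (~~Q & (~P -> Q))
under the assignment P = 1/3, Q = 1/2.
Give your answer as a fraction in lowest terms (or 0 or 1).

5/6

Q <-> Q = 1/2 <-> 1/2 = 1
(Q <-> Q) <-> Q = 1 <-> 1/2 = 1/2
P -> P = 1/3 -> 1/3 = 1
Q -> (P -> P) = 1/2 -> 1 = 1
((Q <-> Q) <-> Q) & (Q -> (P -> P)) = 1/2 & 1 = 1/2
~(((Q <-> Q) <-> Q) & (Q -> (P -> P))) = ~1/2 = 1/2
P <-> Q = 1/3 <-> 1/2 = 5/6
Q -> (P <-> Q) = 1/2 -> 5/6 = 1
P -> Q = 1/3 -> 1/2 = 1
Q -> P = 1/2 -> 1/3 = 5/6
(P -> Q) & (Q -> P) = 1 & 5/6 = 5/6
~((P -> Q) & (Q -> P)) = ~5/6 = 1/6
(Q -> (P <-> Q)) & ~((P -> Q) & (Q -> P)) = 1 & 1/6 = 1/6
~(((Q <-> Q) <-> Q) & (Q -> (P -> P))) -> ((Q -> (P <-> Q)) & ~((P -> Q) & (Q -> P))) = 1/2 -> 1/6 = 2/3
~Q = ~1/2 = 1/2
~~Q = ~1/2 = 1/2
~P = ~1/3 = 2/3
~P -> Q = 2/3 -> 1/2 = 5/6
~~Q & (~P -> Q) = 1/2 & 5/6 = 1/2
(~(((Q <-> Q) <-> Q) & (Q -> (P -> P))) -> ((Q -> (P <-> Q)) & ~((P -> Q) & (Q -> P)))) -> (~~Q & (~P -> Q)) = 2/3 -> 1/2 = 5/6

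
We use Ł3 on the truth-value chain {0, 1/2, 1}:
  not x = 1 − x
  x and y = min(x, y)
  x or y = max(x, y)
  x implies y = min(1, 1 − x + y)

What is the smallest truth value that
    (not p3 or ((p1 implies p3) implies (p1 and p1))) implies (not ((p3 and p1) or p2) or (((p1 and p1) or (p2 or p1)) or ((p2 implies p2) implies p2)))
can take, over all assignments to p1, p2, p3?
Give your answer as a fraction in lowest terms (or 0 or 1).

Take p1 = 0, p2 = 1/2, p3 = 0:
not p3 = not 0 = 1
p1 implies p3 = 0 implies 0 = 1
p1 and p1 = 0 and 0 = 0
(p1 implies p3) implies (p1 and p1) = 1 implies 0 = 0
not p3 or ((p1 implies p3) implies (p1 and p1)) = 1 or 0 = 1
p3 and p1 = 0 and 0 = 0
(p3 and p1) or p2 = 0 or 1/2 = 1/2
not ((p3 and p1) or p2) = not 1/2 = 1/2
p1 and p1 = 0 and 0 = 0
p2 or p1 = 1/2 or 0 = 1/2
(p1 and p1) or (p2 or p1) = 0 or 1/2 = 1/2
p2 implies p2 = 1/2 implies 1/2 = 1
(p2 implies p2) implies p2 = 1 implies 1/2 = 1/2
((p1 and p1) or (p2 or p1)) or ((p2 implies p2) implies p2) = 1/2 or 1/2 = 1/2
not ((p3 and p1) or p2) or (((p1 and p1) or (p2 or p1)) or ((p2 implies p2) implies p2)) = 1/2 or 1/2 = 1/2
(not p3 or ((p1 implies p3) implies (p1 and p1))) implies (not ((p3 and p1) or p2) or (((p1 and p1) or (p2 or p1)) or ((p2 implies p2) implies p2))) = 1 implies 1/2 = 1/2
No assignment yields a value below 1/2, so this is the minimum.

1/2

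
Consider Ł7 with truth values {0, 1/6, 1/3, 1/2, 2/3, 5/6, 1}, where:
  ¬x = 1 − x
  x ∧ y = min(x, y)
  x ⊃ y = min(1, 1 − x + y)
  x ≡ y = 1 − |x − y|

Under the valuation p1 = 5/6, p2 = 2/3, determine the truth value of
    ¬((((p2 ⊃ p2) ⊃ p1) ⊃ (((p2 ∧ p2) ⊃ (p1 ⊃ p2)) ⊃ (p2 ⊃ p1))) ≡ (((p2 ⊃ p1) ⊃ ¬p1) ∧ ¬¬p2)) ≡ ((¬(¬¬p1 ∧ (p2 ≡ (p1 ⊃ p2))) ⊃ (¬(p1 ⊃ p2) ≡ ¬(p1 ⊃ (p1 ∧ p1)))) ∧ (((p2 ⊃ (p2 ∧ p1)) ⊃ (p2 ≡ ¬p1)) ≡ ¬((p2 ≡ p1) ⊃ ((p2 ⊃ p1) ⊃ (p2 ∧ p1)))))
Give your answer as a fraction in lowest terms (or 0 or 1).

p2 ⊃ p2 = 2/3 ⊃ 2/3 = 1
(p2 ⊃ p2) ⊃ p1 = 1 ⊃ 5/6 = 5/6
p2 ∧ p2 = 2/3 ∧ 2/3 = 2/3
p1 ⊃ p2 = 5/6 ⊃ 2/3 = 5/6
(p2 ∧ p2) ⊃ (p1 ⊃ p2) = 2/3 ⊃ 5/6 = 1
p2 ⊃ p1 = 2/3 ⊃ 5/6 = 1
((p2 ∧ p2) ⊃ (p1 ⊃ p2)) ⊃ (p2 ⊃ p1) = 1 ⊃ 1 = 1
((p2 ⊃ p2) ⊃ p1) ⊃ (((p2 ∧ p2) ⊃ (p1 ⊃ p2)) ⊃ (p2 ⊃ p1)) = 5/6 ⊃ 1 = 1
p2 ⊃ p1 = 2/3 ⊃ 5/6 = 1
¬p1 = ¬5/6 = 1/6
(p2 ⊃ p1) ⊃ ¬p1 = 1 ⊃ 1/6 = 1/6
¬p2 = ¬2/3 = 1/3
¬¬p2 = ¬1/3 = 2/3
((p2 ⊃ p1) ⊃ ¬p1) ∧ ¬¬p2 = 1/6 ∧ 2/3 = 1/6
(((p2 ⊃ p2) ⊃ p1) ⊃ (((p2 ∧ p2) ⊃ (p1 ⊃ p2)) ⊃ (p2 ⊃ p1))) ≡ (((p2 ⊃ p1) ⊃ ¬p1) ∧ ¬¬p2) = 1 ≡ 1/6 = 1/6
¬((((p2 ⊃ p2) ⊃ p1) ⊃ (((p2 ∧ p2) ⊃ (p1 ⊃ p2)) ⊃ (p2 ⊃ p1))) ≡ (((p2 ⊃ p1) ⊃ ¬p1) ∧ ¬¬p2)) = ¬1/6 = 5/6
¬p1 = ¬5/6 = 1/6
¬¬p1 = ¬1/6 = 5/6
p1 ⊃ p2 = 5/6 ⊃ 2/3 = 5/6
p2 ≡ (p1 ⊃ p2) = 2/3 ≡ 5/6 = 5/6
¬¬p1 ∧ (p2 ≡ (p1 ⊃ p2)) = 5/6 ∧ 5/6 = 5/6
¬(¬¬p1 ∧ (p2 ≡ (p1 ⊃ p2))) = ¬5/6 = 1/6
p1 ⊃ p2 = 5/6 ⊃ 2/3 = 5/6
¬(p1 ⊃ p2) = ¬5/6 = 1/6
p1 ∧ p1 = 5/6 ∧ 5/6 = 5/6
p1 ⊃ (p1 ∧ p1) = 5/6 ⊃ 5/6 = 1
¬(p1 ⊃ (p1 ∧ p1)) = ¬1 = 0
¬(p1 ⊃ p2) ≡ ¬(p1 ⊃ (p1 ∧ p1)) = 1/6 ≡ 0 = 5/6
¬(¬¬p1 ∧ (p2 ≡ (p1 ⊃ p2))) ⊃ (¬(p1 ⊃ p2) ≡ ¬(p1 ⊃ (p1 ∧ p1))) = 1/6 ⊃ 5/6 = 1
p2 ∧ p1 = 2/3 ∧ 5/6 = 2/3
p2 ⊃ (p2 ∧ p1) = 2/3 ⊃ 2/3 = 1
¬p1 = ¬5/6 = 1/6
p2 ≡ ¬p1 = 2/3 ≡ 1/6 = 1/2
(p2 ⊃ (p2 ∧ p1)) ⊃ (p2 ≡ ¬p1) = 1 ⊃ 1/2 = 1/2
p2 ≡ p1 = 2/3 ≡ 5/6 = 5/6
p2 ⊃ p1 = 2/3 ⊃ 5/6 = 1
p2 ∧ p1 = 2/3 ∧ 5/6 = 2/3
(p2 ⊃ p1) ⊃ (p2 ∧ p1) = 1 ⊃ 2/3 = 2/3
(p2 ≡ p1) ⊃ ((p2 ⊃ p1) ⊃ (p2 ∧ p1)) = 5/6 ⊃ 2/3 = 5/6
¬((p2 ≡ p1) ⊃ ((p2 ⊃ p1) ⊃ (p2 ∧ p1))) = ¬5/6 = 1/6
((p2 ⊃ (p2 ∧ p1)) ⊃ (p2 ≡ ¬p1)) ≡ ¬((p2 ≡ p1) ⊃ ((p2 ⊃ p1) ⊃ (p2 ∧ p1))) = 1/2 ≡ 1/6 = 2/3
(¬(¬¬p1 ∧ (p2 ≡ (p1 ⊃ p2))) ⊃ (¬(p1 ⊃ p2) ≡ ¬(p1 ⊃ (p1 ∧ p1)))) ∧ (((p2 ⊃ (p2 ∧ p1)) ⊃ (p2 ≡ ¬p1)) ≡ ¬((p2 ≡ p1) ⊃ ((p2 ⊃ p1) ⊃ (p2 ∧ p1)))) = 1 ∧ 2/3 = 2/3
¬((((p2 ⊃ p2) ⊃ p1) ⊃ (((p2 ∧ p2) ⊃ (p1 ⊃ p2)) ⊃ (p2 ⊃ p1))) ≡ (((p2 ⊃ p1) ⊃ ¬p1) ∧ ¬¬p2)) ≡ ((¬(¬¬p1 ∧ (p2 ≡ (p1 ⊃ p2))) ⊃ (¬(p1 ⊃ p2) ≡ ¬(p1 ⊃ (p1 ∧ p1)))) ∧ (((p2 ⊃ (p2 ∧ p1)) ⊃ (p2 ≡ ¬p1)) ≡ ¬((p2 ≡ p1) ⊃ ((p2 ⊃ p1) ⊃ (p2 ∧ p1))))) = 5/6 ≡ 2/3 = 5/6

5/6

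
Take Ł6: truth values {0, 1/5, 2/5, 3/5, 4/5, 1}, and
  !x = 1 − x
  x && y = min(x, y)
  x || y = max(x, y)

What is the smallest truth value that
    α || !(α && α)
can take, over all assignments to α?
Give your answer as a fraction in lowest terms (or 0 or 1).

3/5

Take α = 2/5:
α && α = 2/5 && 2/5 = 2/5
!(α && α) = !2/5 = 3/5
α || !(α && α) = 2/5 || 3/5 = 3/5
No assignment yields a value below 3/5, so this is the minimum.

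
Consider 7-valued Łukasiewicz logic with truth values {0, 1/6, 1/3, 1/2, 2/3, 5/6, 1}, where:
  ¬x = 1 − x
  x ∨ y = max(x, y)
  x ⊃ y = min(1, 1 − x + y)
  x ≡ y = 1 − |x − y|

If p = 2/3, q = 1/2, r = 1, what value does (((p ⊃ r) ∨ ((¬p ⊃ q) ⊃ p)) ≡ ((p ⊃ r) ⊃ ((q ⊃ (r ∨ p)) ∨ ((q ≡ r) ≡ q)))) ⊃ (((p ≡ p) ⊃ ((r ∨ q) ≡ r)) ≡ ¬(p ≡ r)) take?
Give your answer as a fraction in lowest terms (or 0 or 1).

p ⊃ r = 2/3 ⊃ 1 = 1
¬p = ¬2/3 = 1/3
¬p ⊃ q = 1/3 ⊃ 1/2 = 1
(¬p ⊃ q) ⊃ p = 1 ⊃ 2/3 = 2/3
(p ⊃ r) ∨ ((¬p ⊃ q) ⊃ p) = 1 ∨ 2/3 = 1
p ⊃ r = 2/3 ⊃ 1 = 1
r ∨ p = 1 ∨ 2/3 = 1
q ⊃ (r ∨ p) = 1/2 ⊃ 1 = 1
q ≡ r = 1/2 ≡ 1 = 1/2
(q ≡ r) ≡ q = 1/2 ≡ 1/2 = 1
(q ⊃ (r ∨ p)) ∨ ((q ≡ r) ≡ q) = 1 ∨ 1 = 1
(p ⊃ r) ⊃ ((q ⊃ (r ∨ p)) ∨ ((q ≡ r) ≡ q)) = 1 ⊃ 1 = 1
((p ⊃ r) ∨ ((¬p ⊃ q) ⊃ p)) ≡ ((p ⊃ r) ⊃ ((q ⊃ (r ∨ p)) ∨ ((q ≡ r) ≡ q))) = 1 ≡ 1 = 1
p ≡ p = 2/3 ≡ 2/3 = 1
r ∨ q = 1 ∨ 1/2 = 1
(r ∨ q) ≡ r = 1 ≡ 1 = 1
(p ≡ p) ⊃ ((r ∨ q) ≡ r) = 1 ⊃ 1 = 1
p ≡ r = 2/3 ≡ 1 = 2/3
¬(p ≡ r) = ¬2/3 = 1/3
((p ≡ p) ⊃ ((r ∨ q) ≡ r)) ≡ ¬(p ≡ r) = 1 ≡ 1/3 = 1/3
(((p ⊃ r) ∨ ((¬p ⊃ q) ⊃ p)) ≡ ((p ⊃ r) ⊃ ((q ⊃ (r ∨ p)) ∨ ((q ≡ r) ≡ q)))) ⊃ (((p ≡ p) ⊃ ((r ∨ q) ≡ r)) ≡ ¬(p ≡ r)) = 1 ⊃ 1/3 = 1/3

1/3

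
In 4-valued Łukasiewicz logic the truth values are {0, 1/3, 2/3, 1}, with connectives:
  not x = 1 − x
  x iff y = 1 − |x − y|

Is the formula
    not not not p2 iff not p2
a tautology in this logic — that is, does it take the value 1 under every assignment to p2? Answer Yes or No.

p2 = 0 ↦ 1
p2 = 1/3 ↦ 1
p2 = 2/3 ↦ 1
p2 = 1 ↦ 1
Every assignment gives a value ≥ 1.

Yes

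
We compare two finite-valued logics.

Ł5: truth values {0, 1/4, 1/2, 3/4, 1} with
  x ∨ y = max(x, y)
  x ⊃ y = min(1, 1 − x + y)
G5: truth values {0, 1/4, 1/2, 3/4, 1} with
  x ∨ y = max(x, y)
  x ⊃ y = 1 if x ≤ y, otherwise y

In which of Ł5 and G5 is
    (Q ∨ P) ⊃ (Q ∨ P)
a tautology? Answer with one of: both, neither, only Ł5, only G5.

In Ł5: every assignment gives 1 — tautology.
In G5: every assignment gives 1 — tautology.

both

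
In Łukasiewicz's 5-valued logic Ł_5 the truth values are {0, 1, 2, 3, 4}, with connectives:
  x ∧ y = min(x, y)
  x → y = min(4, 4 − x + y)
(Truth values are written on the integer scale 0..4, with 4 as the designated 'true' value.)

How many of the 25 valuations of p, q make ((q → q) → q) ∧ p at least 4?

value 4: 1 assignment (counts)
value 3: 3 assignments
value 2: 5 assignments
value 1: 7 assignments
value 0: 9 assignments
So 1 of the 25 assignments meets the threshold.

1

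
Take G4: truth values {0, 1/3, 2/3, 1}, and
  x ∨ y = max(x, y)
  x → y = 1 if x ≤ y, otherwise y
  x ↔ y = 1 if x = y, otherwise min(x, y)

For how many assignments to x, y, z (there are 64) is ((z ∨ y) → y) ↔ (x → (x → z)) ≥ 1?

value 1: 20 assignments (counts)
value 2/3: 6 assignments
value 1/3: 14 assignments
value 0: 24 assignments
So 20 of the 64 assignments meet the threshold.

20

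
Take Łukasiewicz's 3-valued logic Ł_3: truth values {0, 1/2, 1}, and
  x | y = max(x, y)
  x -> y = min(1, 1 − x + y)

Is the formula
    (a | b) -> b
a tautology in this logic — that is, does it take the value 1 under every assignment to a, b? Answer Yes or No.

Counterexample: take a = 1/2, b = 0.
a | b = 1/2 | 0 = 1/2
(a | b) -> b = 1/2 -> 0 = 1/2
This gives 1/2 ≠ 1.

No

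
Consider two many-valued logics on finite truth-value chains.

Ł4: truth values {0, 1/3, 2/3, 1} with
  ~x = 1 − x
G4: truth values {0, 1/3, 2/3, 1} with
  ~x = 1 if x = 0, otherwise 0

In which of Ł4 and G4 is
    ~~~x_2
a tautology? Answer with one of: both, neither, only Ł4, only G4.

neither

In Ł4: at x_2 = 1/3 the value is 2/3 — not a tautology.
In G4: at x_2 = 1/3 the value is 0 — not a tautology.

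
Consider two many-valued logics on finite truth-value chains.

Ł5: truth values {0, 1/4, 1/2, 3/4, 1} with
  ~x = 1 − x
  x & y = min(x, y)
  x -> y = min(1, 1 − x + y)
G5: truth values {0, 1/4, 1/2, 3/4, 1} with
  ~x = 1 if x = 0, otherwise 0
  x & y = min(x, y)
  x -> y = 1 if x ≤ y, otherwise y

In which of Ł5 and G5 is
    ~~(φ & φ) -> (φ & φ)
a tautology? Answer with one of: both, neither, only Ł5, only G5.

only Ł5

In Ł5: every assignment gives 1 — tautology.
In G5: at φ = 1/4 the value is 1/4 — not a tautology.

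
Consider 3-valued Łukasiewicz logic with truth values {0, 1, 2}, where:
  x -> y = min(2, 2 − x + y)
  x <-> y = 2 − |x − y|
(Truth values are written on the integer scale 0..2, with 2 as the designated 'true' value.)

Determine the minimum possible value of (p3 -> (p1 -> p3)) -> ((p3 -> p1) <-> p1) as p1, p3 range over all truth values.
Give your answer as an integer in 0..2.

0

Take p1 = 0, p3 = 0:
p1 -> p3 = 0 -> 0 = 2
p3 -> (p1 -> p3) = 0 -> 2 = 2
p3 -> p1 = 0 -> 0 = 2
(p3 -> p1) <-> p1 = 2 <-> 0 = 0
(p3 -> (p1 -> p3)) -> ((p3 -> p1) <-> p1) = 2 -> 0 = 0
No assignment yields a value below 0, so this is the minimum.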